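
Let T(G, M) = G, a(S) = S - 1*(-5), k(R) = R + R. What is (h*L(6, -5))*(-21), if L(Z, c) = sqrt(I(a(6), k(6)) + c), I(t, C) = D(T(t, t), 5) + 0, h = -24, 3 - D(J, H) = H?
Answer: 504*I*sqrt(7) ≈ 1333.5*I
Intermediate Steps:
k(R) = 2*R
a(S) = 5 + S (a(S) = S + 5 = 5 + S)
D(J, H) = 3 - H
I(t, C) = -2 (I(t, C) = (3 - 1*5) + 0 = (3 - 5) + 0 = -2 + 0 = -2)
L(Z, c) = sqrt(-2 + c)
(h*L(6, -5))*(-21) = -24*sqrt(-2 - 5)*(-21) = -24*I*sqrt(7)*(-21) = 504*I*sqrt(7)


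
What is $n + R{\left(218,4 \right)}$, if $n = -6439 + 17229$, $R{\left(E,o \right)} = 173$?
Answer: $10963$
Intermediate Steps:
$n = 10790$
$n + R{\left(218,4 \right)} = 10790 + 173 = 10963$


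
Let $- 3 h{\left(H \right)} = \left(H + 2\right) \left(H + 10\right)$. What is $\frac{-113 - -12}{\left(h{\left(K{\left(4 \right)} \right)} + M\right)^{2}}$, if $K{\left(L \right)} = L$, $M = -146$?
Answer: $- \frac{101}{30276} \approx -0.003336$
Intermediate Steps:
$h{\left(H \right)} = - \frac{\left(2 + H\right) \left(10 + H\right)}{3}$ ($h{\left(H \right)} = - \frac{\left(H + 2\right) \left(H + 10\right)}{3} = - \frac{\left(2 + H\right) \left(10 + H\right)}{3}$)
$\frac{-113 - -12}{\left(h{\left(K{\left(4 \right)} \right)} + M\right)^{2}} = \frac{-113 - -12}{\left(\left(- \frac{20}{3} - 16 - \frac{4^{2}}{3}\right) - 146\right)^{2}} = \frac{-113 + 12}{\left(\left(- \frac{20}{3} - 16 - \frac{16}{3}\right) - 146\right)^{2}} = - \frac{101}{\left(\left(- \frac{20}{3} - 16 - \frac{16}{3}\right) - 146\right)^{2}} = - \frac{101}{\left(-28 - 146\right)^{2}} = - \frac{101}{\left(-174\right)^{2}} = - \frac{101}{30276}$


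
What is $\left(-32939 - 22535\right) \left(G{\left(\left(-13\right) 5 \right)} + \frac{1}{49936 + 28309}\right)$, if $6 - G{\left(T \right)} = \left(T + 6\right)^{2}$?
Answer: $\frac{15083456821276}{78245} \approx 1.9277 \cdot 10^{8}$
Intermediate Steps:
$G{\left(T \right)} = 6 - \left(6 + T\right)^{2}$ ($G{\left(T \right)} = 6 - \left(T + 6\right)^{2} = 6 - \left(6 + T\right)^{2}$)
$\left(-32939 - 22535\right) \left(G{\left(\left(-13\right) 5 \right)} + \frac{1}{49936 + 28309}\right) = \left(-32939 - 22535\right) \left(\left(6 - \left(6 - 65\right)^{2}\right) + \frac{1}{49936 + 28309}\right) = - 55474 \left(\left(6 - \left(6 - 65\right)^{2}\right) + \frac{1}{78245}\right) = - 55474 \left(\left(6 - \left(-59\right)^{2}\right) + \frac{1}{78245}\right) = - 55474 \left(\left(6 - 3481\right) + \frac{1}{78245}\right) = - 55474 \left(-3475 + \frac{1}{78245}\right) = \left(-55474\right) \left(- \frac{271901374}{78245}\right) = \frac{15083456821276}{78245}$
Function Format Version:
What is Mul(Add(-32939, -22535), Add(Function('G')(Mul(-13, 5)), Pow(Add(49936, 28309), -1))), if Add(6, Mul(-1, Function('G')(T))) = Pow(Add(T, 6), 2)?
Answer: Rational(15083456821276, 78245) ≈ 1.9277e+8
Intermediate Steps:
Function('G')(T) = Add(6, Mul(-1, Pow(Add(6, T), 2))) (Function('G')(T) = Add(6, Mul(-1, Pow(Add(T, 6), 2))) = Add(6, Mul(-1, Pow(Add(6, T), 2))))
Mul(Add(-32939, -22535), Add(Function('G')(Mul(-13, 5)), Pow(Add(49936, 28309), -1))) = Mul(Add(-32939, -22535), Add(Add(6, Mul(-1, Pow(Add(6, Mul(-13, 5)), 2))), Pow(Add(49936, 28309), -1))) = Mul(-55474, Add(Add(6, Mul(-1, Pow(Add(6, -65), 2))), Pow(78245, -1))) = Mul(-55474, Add(Add(6, Mul(-1, Pow(-59, 2))), Rational(1, 78245))) = Mul(-55474, Add(Add(6, Mul(-1, 3481)), Rational(1, 78245))) = Mul(-55474, Add(Add(6, -3481), Rational(1, 78245))) = Mul(-55474, Add(-3475, Rational(1, 78245))) = Mul(-55474, Rational(-271901374, 78245)) = Rational(15083456821276, 78245)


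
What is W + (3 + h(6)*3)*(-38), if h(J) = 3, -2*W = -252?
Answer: -330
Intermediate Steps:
W = 126 (W = -½*(-252) = 126)
W + (3 + h(6)*3)*(-38) = 126 + (3 + 3*3)*(-38) = 126 + (3 + 9)*(-38) = 126 + 12*(-38) = 126 - 456 = -330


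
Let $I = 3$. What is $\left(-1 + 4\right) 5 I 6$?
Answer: $270$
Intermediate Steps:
$\left(-1 + 4\right) 5 I 6 = \left(-1 + 4\right) 5 \cdot 3 \cdot 6 = 3 \cdot 5 \cdot 3 \cdot 6 = 15 \cdot 3 \cdot 6 = 45 \cdot 6 = 270$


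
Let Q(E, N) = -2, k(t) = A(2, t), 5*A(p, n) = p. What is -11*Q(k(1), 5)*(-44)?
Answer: -968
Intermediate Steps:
A(p, n) = p/5
k(t) = 2/5 (k(t) = (1/5)*2 = 2/5)
-11*Q(k(1), 5)*(-44) = -11*(-2)*(-44) = 22*(-44) = -968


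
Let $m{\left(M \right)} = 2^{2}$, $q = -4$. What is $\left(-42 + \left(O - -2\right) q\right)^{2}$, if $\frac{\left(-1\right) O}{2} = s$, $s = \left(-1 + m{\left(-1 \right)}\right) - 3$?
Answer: $2500$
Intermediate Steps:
$m{\left(M \right)} = 4$
$s = 0$ ($s = \left(-1 + 4\right) - 3 = 3 - 3 = 0$)
$O = 0$ ($O = \left(-2\right) 0 = 0$)
$\left(-42 + \left(O - -2\right) q\right)^{2} = \left(-42 + \left(0 - -2\right) \left(-4\right)\right)^{2} = \left(-42 + \left(0 + 2\right) \left(-4\right)\right)^{2} = \left(-42 + 2 \left(-4\right)\right)^{2} = \left(-42 - 8\right)^{2} = \left(-50\right)^{2} = 2500$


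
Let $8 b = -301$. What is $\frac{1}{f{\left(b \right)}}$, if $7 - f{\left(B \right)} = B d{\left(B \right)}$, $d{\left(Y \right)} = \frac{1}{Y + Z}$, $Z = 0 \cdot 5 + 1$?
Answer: $\frac{293}{1750} \approx 0.16743$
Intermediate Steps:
$b = - \frac{301}{8}$ ($b = \frac{1}{8} \left(-301\right) = - \frac{301}{8} \approx -37.625$)
$Z = 1$ ($Z = 0 + 1 = 1$)
$d{\left(Y \right)} = \frac{1}{1 + Y}$ ($d{\left(Y \right)} = \frac{1}{Y + 1} = \frac{1}{1 + Y}$)
$f{\left(B \right)} = 7 - \frac{B}{1 + B}$
$\frac{1}{f{\left(b \right)}} = \frac{1}{\frac{1}{1 - \frac{301}{8}} \left(7 + 6 \left(- \frac{301}{8}\right)\right)} = \frac{1}{\frac{1}{- \frac{293}{8}} \left(7 - \frac{903}{4}\right)} = \frac{1}{\left(- \frac{8}{293}\right) \left(- \frac{875}{4}\right)} = \frac{1}{\frac{1750}{293}} = \frac{293}{1750}$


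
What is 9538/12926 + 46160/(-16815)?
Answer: -43628269/21735069 ≈ -2.0073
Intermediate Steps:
9538/12926 + 46160/(-16815) = 9538*(1/12926) + 46160*(-1/16815) = 4769/6463 - 9232/3363 = -43628269/21735069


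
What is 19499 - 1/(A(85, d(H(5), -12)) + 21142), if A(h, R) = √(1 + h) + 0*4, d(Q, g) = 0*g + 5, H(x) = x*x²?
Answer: 4357871257890/223492039 + √86/446984078 ≈ 19499.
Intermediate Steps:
H(x) = x³
d(Q, g) = 5 (d(Q, g) = 0 + 5 = 5)
A(h, R) = √(1 + h) (A(h, R) = √(1 + h) + 0 = √(1 + h))
19499 - 1/(A(85, d(H(5), -12)) + 21142) = 19499 - 1/(√(1 + 85) + 21142) = 19499 - 1/(√86 + 21142) = 19499 - 1/(21142 + √86)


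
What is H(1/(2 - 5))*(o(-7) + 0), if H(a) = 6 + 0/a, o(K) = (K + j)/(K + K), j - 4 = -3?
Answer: 18/7 ≈ 2.5714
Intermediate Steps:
j = 1 (j = 4 - 3 = 1)
o(K) = (1 + K)/(2*K) (o(K) = (K + 1)/(K + K) = (1 + K)/((2*K)) = (1 + K)*(1/(2*K)) = (1 + K)/(2*K))
H(a) = 6 (H(a) = 6 + 0 = 6)
H(1/(2 - 5))*(o(-7) + 0) = 6*((1/2)*(1 - 7)/(-7) + 0) = 6*((1/2)*(-1/7)*(-6) + 0) = 6*(3/7 + 0) = 6*(3/7) = 18/7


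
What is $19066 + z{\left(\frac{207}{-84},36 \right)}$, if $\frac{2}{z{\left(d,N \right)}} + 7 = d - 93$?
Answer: $\frac{54700298}{2869} \approx 19066.0$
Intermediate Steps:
$z{\left(d,N \right)} = \frac{2}{-100 + d}$ ($z{\left(d,N \right)} = \frac{2}{-7 + \left(d - 93\right)} = \frac{2}{-7 + \left(-93 + d\right)} = \frac{2}{-100 + d}$)
$19066 + z{\left(\frac{207}{-84},36 \right)} = 19066 + \frac{2}{-100 + \frac{207}{-84}} = 19066 + \frac{2}{-100 + 207 \left(- \frac{1}{84}\right)} = 19066 + \frac{2}{-100 - \frac{69}{28}} = 19066 + \frac{2}{- \frac{2869}{28}} = 19066 + 2 \left(- \frac{28}{2869}\right) = 19066 - \frac{56}{2869} = \frac{54700298}{2869}$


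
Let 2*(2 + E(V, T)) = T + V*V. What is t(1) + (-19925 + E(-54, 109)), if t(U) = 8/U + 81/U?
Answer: -36651/2 ≈ -18326.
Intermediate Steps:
E(V, T) = -2 + T/2 + V**2/2 (E(V, T) = -2 + (T + V*V)/2 = -2 + (T + V**2)/2 = -2 + (T/2 + V**2/2) = -2 + T/2 + V**2/2)
t(U) = 89/U
t(1) + (-19925 + E(-54, 109)) = 89/1 + (-19925 + (-2 + (1/2)*109 + (1/2)*(-54)**2)) = 89*1 + (-19925 + (-2 + 109/2 + (1/2)*2916)) = 89 + (-19925 + (-2 + 109/2 + 1458)) = 89 + (-19925 + 3021/2) = 89 - 36829/2 = -36651/2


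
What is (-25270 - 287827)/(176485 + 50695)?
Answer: -313097/227180 ≈ -1.3782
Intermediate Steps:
(-25270 - 287827)/(176485 + 50695) = -313097/227180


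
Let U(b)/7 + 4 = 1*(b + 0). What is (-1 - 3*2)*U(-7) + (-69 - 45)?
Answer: 425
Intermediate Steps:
U(b) = -28 + 7*b (U(b) = -28 + 7*(1*(b + 0)) = -28 + 7*(1*b) = -28 + 7*b)
(-1 - 3*2)*U(-7) + (-69 - 45) = (-1 - 3*2)*(-28 + 7*(-7)) + (-69 - 45) = (-1 - 6)*(-28 - 49) - 114 = -7*(-77) - 114 = 539 - 114 = 425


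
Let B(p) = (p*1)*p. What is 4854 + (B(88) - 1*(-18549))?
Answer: 31147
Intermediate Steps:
B(p) = p² (B(p) = p*p = p²)
4854 + (B(88) - 1*(-18549)) = 4854 + (88² - 1*(-18549)) = 4854 + (7744 + 18549) = 4854 + 26293 = 31147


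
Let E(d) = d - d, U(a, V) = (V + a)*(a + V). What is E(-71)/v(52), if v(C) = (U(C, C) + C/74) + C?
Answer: 0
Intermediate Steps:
U(a, V) = (V + a)² (U(a, V) = (V + a)*(V + a) = (V + a)²)
v(C) = 4*C² + 75*C/74 (v(C) = ((C + C)² + C/74) + C = ((2*C)² + C*(1/74)) + C = (4*C² + C/74) + C = 4*C² + 75*C/74)
E(d) = 0
E(-71)/v(52) = 0/(((1/74)*52*(75 + 296*52))) = 0/(((1/74)*52*(75 + 15392))) = 0/(((1/74)*52*15467)) = 0/(402142/37) = 0*(37/402142) = 0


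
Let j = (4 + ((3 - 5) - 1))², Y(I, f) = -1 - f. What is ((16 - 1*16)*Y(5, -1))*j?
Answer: 0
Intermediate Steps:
j = 1 (j = (4 + (-2 - 1))² = (4 - 3)² = 1² = 1)
((16 - 1*16)*Y(5, -1))*j = ((16 - 1*16)*(-1 - 1*(-1)))*1 = ((16 - 16)*(-1 + 1))*1 = (0*0)*1 = 0*1 = 0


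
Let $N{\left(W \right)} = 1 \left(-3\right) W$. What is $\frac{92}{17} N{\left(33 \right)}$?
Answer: $- \frac{9108}{17} \approx -535.76$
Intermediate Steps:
$N{\left(W \right)} = - 3 W$
$\frac{92}{17} N{\left(33 \right)} = \frac{92}{17} \left(\left(-3\right) 33\right) = 92 \cdot \frac{1}{17} \left(-99\right) = \frac{92}{17} \left(-99\right) = - \frac{9108}{17}$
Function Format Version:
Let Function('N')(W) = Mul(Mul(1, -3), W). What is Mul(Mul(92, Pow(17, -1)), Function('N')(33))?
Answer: Rational(-9108, 17) ≈ -535.76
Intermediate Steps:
Function('N')(W) = Mul(-3, W)
Mul(Mul(92, Pow(17, -1)), Function('N')(33)) = Mul(Mul(92, Pow(17, -1)), Mul(-3, 33)) = Mul(Mul(92, Rational(1, 17)), -99) = Mul(Rational(92, 17), -99) = Rational(-9108, 17)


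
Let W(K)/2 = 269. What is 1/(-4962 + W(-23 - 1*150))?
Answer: -1/4424 ≈ -0.00022604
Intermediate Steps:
W(K) = 538 (W(K) = 2*269 = 538)
1/(-4962 + W(-23 - 1*150)) = 1/(-4962 + 538) = 1/(-4424) = -1/4424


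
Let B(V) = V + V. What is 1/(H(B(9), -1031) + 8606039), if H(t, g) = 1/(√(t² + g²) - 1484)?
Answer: 1960405768877/16871328500226175828 + √1063285/84356642501130879140 ≈ 1.1620e-7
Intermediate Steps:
B(V) = 2*V
H(t, g) = 1/(-1484 + √(g² + t²)) (H(t, g) = 1/(√(g² + t²) - 1484) = 1/(-1484 + √(g² + t²)))
1/(H(B(9), -1031) + 8606039) = 1/(1/(-1484 + √((-1031)² + (2*9)²)) + 8606039) = 1/(1/(-1484 + √(1062961 + 18²)) + 8606039) = 1/(1/(-1484 + √(1062961 + 324)) + 8606039) = 1/(1/(-1484 + √1063285) + 8606039) = 1/(8606039 + 1/(-1484 + √1063285))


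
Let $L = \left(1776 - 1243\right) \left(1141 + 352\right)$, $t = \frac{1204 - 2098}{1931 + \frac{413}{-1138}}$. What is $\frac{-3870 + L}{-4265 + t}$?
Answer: $- \frac{579951192145}{3123833199} \approx -185.65$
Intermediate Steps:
$t = - \frac{339124}{732355}$ ($t = - \frac{894}{1931 + 413 \left(- \frac{1}{1138}\right)} = - \frac{894}{1931 - \frac{413}{1138}} = - \frac{894}{\frac{2197065}{1138}} = \left(-894\right) \frac{1138}{2197065} = - \frac{339124}{732355} \approx -0.46306$)
$L = 795769$ ($L = 533 \cdot 1493 = 795769$)
$\frac{-3870 + L}{-4265 + t} = \frac{-3870 + 795769}{-4265 - \frac{339124}{732355}} = \frac{791899}{- \frac{3123833199}{732355}} = 791899 \left(- \frac{732355}{3123833199}\right) = - \frac{579951192145}{3123833199}$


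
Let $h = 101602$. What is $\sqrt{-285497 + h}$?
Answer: $i \sqrt{183895} \approx 428.83 i$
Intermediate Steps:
$\sqrt{-285497 + h} = \sqrt{-285497 + 101602} = \sqrt{-183895} = i \sqrt{183895}$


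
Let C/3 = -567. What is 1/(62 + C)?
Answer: -1/1639 ≈ -0.00061013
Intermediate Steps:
C = -1701 (C = 3*(-567) = -1701)
1/(62 + C) = 1/(62 - 1701) = 1/(-1639) = -1/1639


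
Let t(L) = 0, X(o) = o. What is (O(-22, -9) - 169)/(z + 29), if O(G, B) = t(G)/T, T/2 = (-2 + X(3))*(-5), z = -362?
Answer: 169/333 ≈ 0.50751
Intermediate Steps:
T = -10 (T = 2*((-2 + 3)*(-5)) = 2*(1*(-5)) = 2*(-5) = -10)
O(G, B) = 0 (O(G, B) = 0/(-10) = 0*(-⅒) = 0)
(O(-22, -9) - 169)/(z + 29) = (0 - 169)/(-362 + 29) = -169/(-333) = -169*(-1/333) = 169/333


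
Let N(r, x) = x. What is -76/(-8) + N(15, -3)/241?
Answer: 4573/482 ≈ 9.4875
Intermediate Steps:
-76/(-8) + N(15, -3)/241 = -76/(-8) - 3/241 = -76*(-1/8) - 3*1/241 = 19/2 - 3/241 = 4573/482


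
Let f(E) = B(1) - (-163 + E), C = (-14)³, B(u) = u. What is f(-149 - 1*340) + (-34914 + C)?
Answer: -37005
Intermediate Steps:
C = -2744
f(E) = 164 - E (f(E) = 1 - (-163 + E) = 1 + (163 - E) = 164 - E)
f(-149 - 1*340) + (-34914 + C) = (164 - (-149 - 1*340)) + (-34914 - 2744) = (164 - (-149 - 340)) - 37658 = (164 - 1*(-489)) - 37658 = (164 + 489) - 37658 = 653 - 37658 = -37005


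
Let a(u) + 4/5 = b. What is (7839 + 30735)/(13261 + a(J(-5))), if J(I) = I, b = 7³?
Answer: 32145/11336 ≈ 2.8357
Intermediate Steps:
b = 343
a(u) = 1711/5 (a(u) = -⅘ + 343 = 1711/5)
(7839 + 30735)/(13261 + a(J(-5))) = (7839 + 30735)/(13261 + 1711/5) = 38574/(68016/5) = 38574*(5/68016) = 32145/11336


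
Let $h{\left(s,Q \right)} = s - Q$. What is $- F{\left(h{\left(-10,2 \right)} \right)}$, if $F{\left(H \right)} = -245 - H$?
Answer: $233$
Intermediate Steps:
$- F{\left(h{\left(-10,2 \right)} \right)} = - (-245 - \left(-10 - 2\right)) = - (-245 - -12) = - (-245 + 12) = \left(-1\right) \left(-233\right) = 233$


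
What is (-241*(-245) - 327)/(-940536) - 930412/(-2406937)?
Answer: 366877727033/1131905449116 ≈ 0.32412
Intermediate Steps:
(-241*(-245) - 327)/(-940536) - 930412/(-2406937) = (59045 - 327)*(-1/940536) - 930412*(-1/2406937) = 58718*(-1/940536) + 930412/2406937 = -29359/470268 + 930412/2406937 = 366877727033/1131905449116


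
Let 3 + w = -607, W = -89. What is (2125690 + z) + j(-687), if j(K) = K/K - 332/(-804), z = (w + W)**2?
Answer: 525472775/201 ≈ 2.6143e+6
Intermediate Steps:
w = -610 (w = -3 - 607 = -610)
z = 488601 (z = (-610 - 89)**2 = (-699)**2 = 488601)
j(K) = 284/201 (j(K) = 1 - 332*(-1/804) = 1 + 83/201 = 284/201)
(2125690 + z) + j(-687) = (2125690 + 488601) + 284/201 = 2614291 + 284/201 = 525472775/201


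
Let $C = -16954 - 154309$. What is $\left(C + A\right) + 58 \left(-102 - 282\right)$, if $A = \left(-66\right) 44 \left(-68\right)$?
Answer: $3937$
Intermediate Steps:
$C = -171263$
$A = 197472$ ($A = \left(-2904\right) \left(-68\right) = 197472$)
$\left(C + A\right) + 58 \left(-102 - 282\right) = \left(-171263 + 197472\right) + 58 \left(-102 - 282\right) = 26209 + 58 \left(-384\right) = 26209 - 22272 = 3937$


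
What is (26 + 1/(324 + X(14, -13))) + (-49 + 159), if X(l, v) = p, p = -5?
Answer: 43385/319 ≈ 136.00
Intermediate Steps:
X(l, v) = -5
(26 + 1/(324 + X(14, -13))) + (-49 + 159) = (26 + 1/(324 - 5)) + (-49 + 159) = (26 + 1/319) + 110 = 8295/319 + 110 = 43385/319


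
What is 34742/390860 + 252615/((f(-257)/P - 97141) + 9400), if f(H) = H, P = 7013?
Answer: -16776638825783/6012676477135 ≈ -2.7902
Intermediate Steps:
34742/390860 + 252615/((f(-257)/P - 97141) + 9400) = 34742/390860 + 252615/((-257/7013 - 97141) + 9400) = 34742*(1/390860) + 252615/((-257*1/7013 - 97141) + 9400) = 17371/195430 + 252615/((-257/7013 - 97141) + 9400) = 17371/195430 + 252615/(-681250090/7013 + 9400) = 17371/195430 + 252615/(-615327890/7013) = 17371/195430 + 252615*(-7013/615327890) = 17371/195430 - 354317799/123065578 = -16776638825783/6012676477135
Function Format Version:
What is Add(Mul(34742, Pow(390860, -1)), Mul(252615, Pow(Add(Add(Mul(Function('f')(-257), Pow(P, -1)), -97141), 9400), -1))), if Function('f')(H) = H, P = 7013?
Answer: Rational(-16776638825783, 6012676477135) ≈ -2.7902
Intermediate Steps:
Add(Mul(34742, Pow(390860, -1)), Mul(252615, Pow(Add(Add(Mul(Function('f')(-257), Pow(P, -1)), -97141), 9400), -1))) = Add(Mul(34742, Pow(390860, -1)), Mul(252615, Pow(Add(Add(Mul(-257, Pow(7013, -1)), -97141), 9400), -1))) = Add(Mul(34742, Rational(1, 390860)), Mul(252615, Pow(Add(Add(Mul(-257, Rational(1, 7013)), -97141), 9400), -1))) = Add(Rational(17371, 195430), Mul(252615, Pow(Add(Add(Rational(-257, 7013), -97141), 9400), -1))) = Add(Rational(17371, 195430), Mul(252615, Pow(Add(Rational(-681250090, 7013), 9400), -1))) = Add(Rational(17371, 195430), Mul(252615, Pow(Rational(-615327890, 7013), -1))) = Add(Rational(17371, 195430), Mul(252615, Rational(-7013, 615327890))) = Add(Rational(17371, 195430), Rational(-354317799, 123065578)) = Rational(-16776638825783, 6012676477135)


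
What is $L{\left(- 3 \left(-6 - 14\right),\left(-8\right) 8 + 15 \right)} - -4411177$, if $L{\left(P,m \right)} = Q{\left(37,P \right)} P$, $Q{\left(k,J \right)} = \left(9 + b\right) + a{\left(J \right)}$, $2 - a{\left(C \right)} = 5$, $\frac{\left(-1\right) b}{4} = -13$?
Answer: $4414657$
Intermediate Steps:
$b = 52$ ($b = \left(-4\right) \left(-13\right) = 52$)
$a{\left(C \right)} = -3$ ($a{\left(C \right)} = 2 - 5 = -3$)
$Q{\left(k,J \right)} = 58$ ($Q{\left(k,J \right)} = \left(9 + 52\right) - 3 = 61 - 3 = 58$)
$L{\left(P,m \right)} = 58 P$
$L{\left(- 3 \left(-6 - 14\right),\left(-8\right) 8 + 15 \right)} - -4411177 = 58 \left(- 3 \left(-6 - 14\right)\right) - -4411177 = 58 \left(\left(-3\right) \left(-20\right)\right) + 4411177 = 58 \cdot 60 + 4411177 = 3480 + 4411177 = 4414657$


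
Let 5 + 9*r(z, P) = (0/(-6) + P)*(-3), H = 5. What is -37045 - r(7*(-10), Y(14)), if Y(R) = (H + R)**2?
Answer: -332317/9 ≈ -36924.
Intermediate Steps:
Y(R) = (5 + R)**2
r(z, P) = -5/9 - P/3 (r(z, P) = -5/9 + ((0/(-6) + P)*(-3))/9 = -5/9 + ((0*(-1/6) + P)*(-3))/9 = -5/9 + ((0 + P)*(-3))/9 = -5/9 + (P*(-3))/9 = -5/9 + (-3*P)/9 = -5/9 - P/3)
-37045 - r(7*(-10), Y(14)) = -37045 - (-5/9 - (5 + 14)**2/3) = -37045 - (-5/9 - 1/3*19**2) = -37045 - (-5/9 - 1/3*361) = -37045 - (-5/9 - 361/3) = -37045 - 1*(-1088/9) = -37045 + 1088/9 = -332317/9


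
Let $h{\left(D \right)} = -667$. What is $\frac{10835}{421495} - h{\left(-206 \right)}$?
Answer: $\frac{56229600}{84299} \approx 667.03$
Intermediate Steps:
$\frac{10835}{421495} - h{\left(-206 \right)} = \frac{10835}{421495} - -667 = 10835 \cdot \frac{1}{421495} + 667 = \frac{2167}{84299} + 667 = \frac{56229600}{84299}$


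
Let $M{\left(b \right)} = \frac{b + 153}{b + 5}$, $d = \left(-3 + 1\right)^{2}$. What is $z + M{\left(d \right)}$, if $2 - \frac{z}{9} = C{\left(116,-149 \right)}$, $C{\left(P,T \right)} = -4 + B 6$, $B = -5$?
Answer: $\frac{3073}{9} \approx 341.44$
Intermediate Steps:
$C{\left(P,T \right)} = -34$ ($C{\left(P,T \right)} = -4 - 30 = -34$)
$d = 4$ ($d = \left(-2\right)^{2} = 4$)
$z = 324$ ($z = 18 - -306 = 18 + 306 = 324$)
$M{\left(b \right)} = \frac{153 + b}{5 + b}$
$z + M{\left(d \right)} = 324 + \frac{153 + 4}{5 + 4} = 324 + \frac{1}{9} \cdot 157 = 324 + \frac{157}{9} = \frac{3073}{9}$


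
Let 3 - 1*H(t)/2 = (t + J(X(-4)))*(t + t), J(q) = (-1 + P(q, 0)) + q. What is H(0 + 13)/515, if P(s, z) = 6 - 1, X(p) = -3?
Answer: -722/515 ≈ -1.4019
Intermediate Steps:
P(s, z) = 5
J(q) = 4 + q (J(q) = (-1 + 5) + q = 4 + q)
H(t) = 6 - 4*t*(1 + t) (H(t) = 6 - 2*(t + (4 - 3))*(t + t) = 6 - 2*(t + 1)*2*t = 6 - 2*(1 + t)*2*t = 6 - 4*t*(1 + t))
H(0 + 13)/515 = (6 - 4*(0 + 13) - 4*(0 + 13)**2)/515 = (6 - 4*13 - 4*13**2)*(1/515) = (6 - 52 - 4*169)*(1/515) = (6 - 52 - 676)*(1/515) = -722*1/515 = -722/515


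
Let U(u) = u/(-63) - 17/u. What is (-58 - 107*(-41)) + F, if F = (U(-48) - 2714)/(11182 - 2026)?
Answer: 1479654815/341824 ≈ 4328.7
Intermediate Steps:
U(u) = -17/u - u/63 (U(u) = u*(-1/63) - 17/u = -u/63 - 17/u = -17/u - u/63)
F = -101281/341824 (F = ((-17/(-48) - 1/63*(-48)) - 2714)/(11182 - 2026) = ((-17*(-1/48) + 16/21) - 2714)/9156 = ((17/48 + 16/21) - 2714)*(1/9156) = (125/112 - 2714)*(1/9156) = -303843/112*1/9156 = -101281/341824 ≈ -0.29630)
(-58 - 107*(-41)) + F = (-58 - 107*(-41)) - 101281/341824 = (-58 + 4387) - 101281/341824 = 4329 - 101281/341824 = 1479654815/341824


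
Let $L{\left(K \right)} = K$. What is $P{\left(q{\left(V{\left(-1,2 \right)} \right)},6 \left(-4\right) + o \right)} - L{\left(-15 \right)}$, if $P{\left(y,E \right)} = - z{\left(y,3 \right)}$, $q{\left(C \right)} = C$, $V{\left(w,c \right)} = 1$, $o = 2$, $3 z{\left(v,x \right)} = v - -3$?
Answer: $\frac{41}{3} \approx 13.667$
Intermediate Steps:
$z{\left(v,x \right)} = 1 + \frac{v}{3}$ ($z{\left(v,x \right)} = \frac{v - -3}{3} = \frac{v + 3}{3} = \frac{3 + v}{3} = 1 + \frac{v}{3}$)
$P{\left(y,E \right)} = -1 - \frac{y}{3}$ ($P{\left(y,E \right)} = - (1 + \frac{y}{3}) = -1 - \frac{y}{3}$)
$P{\left(q{\left(V{\left(-1,2 \right)} \right)},6 \left(-4\right) + o \right)} - L{\left(-15 \right)} = \left(-1 - \frac{1}{3}\right) - -15 = \left(-1 - \frac{1}{3}\right) + 15 = - \frac{4}{3} + 15 = \frac{41}{3}$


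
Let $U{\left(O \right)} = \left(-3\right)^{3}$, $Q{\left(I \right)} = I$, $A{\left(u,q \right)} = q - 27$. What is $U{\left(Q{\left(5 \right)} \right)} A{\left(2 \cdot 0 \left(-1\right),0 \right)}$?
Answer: $729$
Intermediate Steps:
$A{\left(u,q \right)} = -27 + q$
$U{\left(O \right)} = -27$
$U{\left(Q{\left(5 \right)} \right)} A{\left(2 \cdot 0 \left(-1\right),0 \right)} = - 27 \left(-27 + 0\right) = \left(-27\right) \left(-27\right) = 729$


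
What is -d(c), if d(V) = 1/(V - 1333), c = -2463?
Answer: 1/3796 ≈ 0.00026344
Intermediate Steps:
d(V) = 1/(-1333 + V)
-d(c) = -1/(-1333 - 2463) = -1/(-3796) = -1*(-1/3796) = 1/3796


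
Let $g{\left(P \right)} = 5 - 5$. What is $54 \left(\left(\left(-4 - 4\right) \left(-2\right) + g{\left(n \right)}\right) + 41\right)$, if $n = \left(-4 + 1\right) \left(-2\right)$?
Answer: $3078$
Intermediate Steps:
$n = 6$ ($n = \left(-3\right) \left(-2\right) = 6$)
$g{\left(P \right)} = 0$
$54 \left(\left(\left(-4 - 4\right) \left(-2\right) + g{\left(n \right)}\right) + 41\right) = 54 \left(\left(\left(-4 - 4\right) \left(-2\right) + 0\right) + 41\right) = 54 \left(\left(\left(-8\right) \left(-2\right) + 0\right) + 41\right) = 54 \left(\left(16 + 0\right) + 41\right) = 54 \left(16 + 41\right) = 54 \cdot 57 = 3078$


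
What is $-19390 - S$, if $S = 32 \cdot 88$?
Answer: $-22206$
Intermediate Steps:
$S = 2816$
$-19390 - S = -19390 - 2816 = -22206$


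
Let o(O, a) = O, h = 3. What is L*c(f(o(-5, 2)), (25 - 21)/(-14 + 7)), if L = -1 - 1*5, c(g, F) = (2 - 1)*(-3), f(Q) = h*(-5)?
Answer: 18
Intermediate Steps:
f(Q) = -15 (f(Q) = 3*(-5) = -15)
c(g, F) = -3 (c(g, F) = 1*(-3) = -3)
L = -6 (L = -1 - 5 = -6)
L*c(f(o(-5, 2)), (25 - 21)/(-14 + 7)) = -6*(-3) = 18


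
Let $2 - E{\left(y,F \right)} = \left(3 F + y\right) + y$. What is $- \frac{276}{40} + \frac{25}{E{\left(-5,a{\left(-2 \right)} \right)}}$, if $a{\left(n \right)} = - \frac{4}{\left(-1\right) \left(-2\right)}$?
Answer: $- \frac{248}{45} \approx -5.5111$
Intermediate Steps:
$a{\left(n \right)} = -2$ ($a{\left(n \right)} = - \frac{4}{2} = \left(-4\right) \frac{1}{2} = -2$)
$E{\left(y,F \right)} = 2 - 3 F - 2 y$ ($E{\left(y,F \right)} = 2 - \left(\left(3 F + y\right) + y\right) = 2 - \left(\left(y + 3 F\right) + y\right) = 2 - \left(2 y + 3 F\right) = 2 - 3 F - 2 y$)
$- \frac{276}{40} + \frac{25}{E{\left(-5,a{\left(-2 \right)} \right)}} = - \frac{276}{40} + \frac{25}{2 - -6 - -10} = \left(-276\right) \frac{1}{40} + \frac{25}{2 + 6 + 10} = - \frac{69}{10} + \frac{25}{18} = - \frac{248}{45}$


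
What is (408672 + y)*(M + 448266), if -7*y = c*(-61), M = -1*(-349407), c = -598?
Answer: 2252808826098/7 ≈ 3.2183e+11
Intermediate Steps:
M = 349407
y = -36478/7 (y = -(-598)*(-61)/7 = -⅐*36478 = -36478/7 ≈ -5211.1)
(408672 + y)*(M + 448266) = (408672 - 36478/7)*(349407 + 448266) = (2824226/7)*797673 = 2252808826098/7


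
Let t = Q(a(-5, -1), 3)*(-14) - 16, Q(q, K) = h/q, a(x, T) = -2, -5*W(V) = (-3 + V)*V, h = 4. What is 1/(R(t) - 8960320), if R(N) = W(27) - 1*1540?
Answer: -5/44809948 ≈ -1.1158e-7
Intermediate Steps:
W(V) = -V*(-3 + V)/5 (W(V) = -(-3 + V)*V/5 = -V*(-3 + V)/5)
Q(q, K) = 4/q
t = 12 (t = (4/(-2))*(-14) - 16 = (4*(-1/2))*(-14) - 16 = -2*(-14) - 16 = 28 - 16 = 12)
R(N) = -8348/5 (R(N) = (1/5)*27*(3 - 1*27) - 1*1540 = (1/5)*27*(3 - 27) - 1540 = (1/5)*27*(-24) - 1540 = -648/5 - 1540 = -8348/5)
1/(R(t) - 8960320) = 1/(-8348/5 - 8960320) = 1/(-44809948/5) = -5/44809948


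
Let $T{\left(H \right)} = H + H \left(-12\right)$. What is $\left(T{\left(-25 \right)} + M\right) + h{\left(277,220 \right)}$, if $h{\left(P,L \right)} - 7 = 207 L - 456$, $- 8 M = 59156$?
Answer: $\frac{75943}{2} \approx 37972.0$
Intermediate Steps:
$M = - \frac{14789}{2}$ ($M = \left(- \frac{1}{8}\right) 59156 = - \frac{14789}{2} \approx -7394.5$)
$T{\left(H \right)} = - 11 H$ ($T{\left(H \right)} = H - 12 H = - 11 H$)
$h{\left(P,L \right)} = -449 + 207 L$ ($h{\left(P,L \right)} = 7 + \left(207 L - 456\right) = 7 + \left(-456 + 207 L\right) = -449 + 207 L$)
$\left(T{\left(-25 \right)} + M\right) + h{\left(277,220 \right)} = \left(\left(-11\right) \left(-25\right) - \frac{14789}{2}\right) + \left(-449 + 207 \cdot 220\right) = \left(275 - \frac{14789}{2}\right) + \left(-449 + 45540\right) = - \frac{14239}{2} + 45091 = \frac{75943}{2}$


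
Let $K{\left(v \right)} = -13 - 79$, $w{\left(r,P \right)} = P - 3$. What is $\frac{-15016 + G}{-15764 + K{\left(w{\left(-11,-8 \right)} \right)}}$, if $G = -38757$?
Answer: $\frac{53773}{15856} \approx 3.3913$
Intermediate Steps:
$w{\left(r,P \right)} = -3 + P$
$K{\left(v \right)} = -92$ ($K{\left(v \right)} = -13 - 79 = -92$)
$\frac{-15016 + G}{-15764 + K{\left(w{\left(-11,-8 \right)} \right)}} = \frac{-15016 - 38757}{-15764 - 92} = - \frac{53773}{-15856} = \left(-53773\right) \left(- \frac{1}{15856}\right) = \frac{53773}{15856}$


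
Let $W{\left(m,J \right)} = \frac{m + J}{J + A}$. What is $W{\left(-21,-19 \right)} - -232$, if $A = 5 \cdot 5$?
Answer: $\frac{676}{3} \approx 225.33$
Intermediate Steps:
$A = 25$
$W{\left(m,J \right)} = \frac{J + m}{25 + J}$ ($W{\left(m,J \right)} = \frac{m + J}{J + 25} = \frac{J + m}{25 + J}$)
$W{\left(-21,-19 \right)} - -232 = \frac{-19 - 21}{25 - 19} - -232 = \frac{1}{6} \left(-40\right) + 232 = - \frac{20}{3} + 232 = \frac{676}{3}$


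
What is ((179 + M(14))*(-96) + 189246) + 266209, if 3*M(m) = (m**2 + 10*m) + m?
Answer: 427071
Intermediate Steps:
M(m) = m**2/3 + 11*m/3 (M(m) = ((m**2 + 10*m) + m)/3 = (m**2 + 11*m)/3 = m**2/3 + 11*m/3)
((179 + M(14))*(-96) + 189246) + 266209 = ((179 + (1/3)*14*(11 + 14))*(-96) + 189246) + 266209 = ((179 + (1/3)*14*25)*(-96) + 189246) + 266209 = ((179 + 350/3)*(-96) + 189246) + 266209 = ((887/3)*(-96) + 189246) + 266209 = (-28384 + 189246) + 266209 = 160862 + 266209 = 427071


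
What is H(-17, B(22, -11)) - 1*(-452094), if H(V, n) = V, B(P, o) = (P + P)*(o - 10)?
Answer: 452077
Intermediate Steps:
B(P, o) = 2*P*(-10 + o) (B(P, o) = (2*P)*(-10 + o) = 2*P*(-10 + o))
H(-17, B(22, -11)) - 1*(-452094) = -17 - 1*(-452094) = -17 + 452094 = 452077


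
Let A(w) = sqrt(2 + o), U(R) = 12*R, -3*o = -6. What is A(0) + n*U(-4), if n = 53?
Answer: -2542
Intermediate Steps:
o = 2 (o = -1/3*(-6) = 2)
A(w) = 2 (A(w) = sqrt(2 + 2) = sqrt(4) = 2)
A(0) + n*U(-4) = 2 + 53*(12*(-4)) = 2 + 53*(-48) = 2 - 2544 = -2542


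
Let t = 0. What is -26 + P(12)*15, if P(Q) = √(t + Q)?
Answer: -26 + 30*√3 ≈ 25.962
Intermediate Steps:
P(Q) = √Q (P(Q) = √(0 + Q) = √Q)
-26 + P(12)*15 = -26 + √12*15 = -26 + (2*√3)*15 = -26 + 30*√3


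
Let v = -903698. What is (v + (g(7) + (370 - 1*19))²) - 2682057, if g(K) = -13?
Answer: -3471511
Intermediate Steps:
(v + (g(7) + (370 - 1*19))²) - 2682057 = (-903698 + (-13 + (370 - 1*19))²) - 2682057 = (-903698 + (-13 + (370 - 19))²) - 2682057 = (-903698 + (-13 + 351)²) - 2682057 = (-903698 + 338²) - 2682057 = (-903698 + 114244) - 2682057 = -789454 - 2682057 = -3471511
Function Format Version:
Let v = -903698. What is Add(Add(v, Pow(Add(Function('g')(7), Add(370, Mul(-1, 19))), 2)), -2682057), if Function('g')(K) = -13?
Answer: -3471511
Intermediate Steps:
Add(Add(v, Pow(Add(Function('g')(7), Add(370, Mul(-1, 19))), 2)), -2682057) = Add(Add(-903698, Pow(Add(-13, Add(370, Mul(-1, 19))), 2)), -2682057) = Add(Add(-903698, Pow(Add(-13, Add(370, -19)), 2)), -2682057) = Add(Add(-903698, Pow(Add(-13, 351), 2)), -2682057) = Add(Add(-903698, Pow(338, 2)), -2682057) = Add(Add(-903698, 114244), -2682057) = Add(-789454, -2682057) = -3471511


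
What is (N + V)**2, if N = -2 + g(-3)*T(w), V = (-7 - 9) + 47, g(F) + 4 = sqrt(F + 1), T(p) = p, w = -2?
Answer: 1361 - 148*I*sqrt(2) ≈ 1361.0 - 209.3*I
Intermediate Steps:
g(F) = -4 + sqrt(1 + F) (g(F) = -4 + sqrt(F + 1) = -4 + sqrt(1 + F))
V = 31 (V = -16 + 47 = 31)
N = 6 - 2*I*sqrt(2) (N = -2 + (-4 + sqrt(1 - 3))*(-2) = -2 + (-4 + sqrt(-2))*(-2) = -2 + (-4 + I*sqrt(2))*(-2) = -2 + (8 - 2*I*sqrt(2)) = 6 - 2*I*sqrt(2) ≈ 6.0 - 2.8284*I)
(N + V)**2 = ((6 - 2*I*sqrt(2)) + 31)**2 = (37 - 2*I*sqrt(2))**2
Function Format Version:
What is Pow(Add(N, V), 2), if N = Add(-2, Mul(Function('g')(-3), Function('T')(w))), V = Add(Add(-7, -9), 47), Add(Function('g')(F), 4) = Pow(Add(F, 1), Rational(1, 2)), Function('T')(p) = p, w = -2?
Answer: Add(1361, Mul(-148, I, Pow(2, Rational(1, 2)))) ≈ Add(1361.0, Mul(-209.30, I))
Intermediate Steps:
Function('g')(F) = Add(-4, Pow(Add(1, F), Rational(1, 2))) (Function('g')(F) = Add(-4, Pow(Add(F, 1), Rational(1, 2))) = Add(-4, Pow(Add(1, F), Rational(1, 2))))
V = 31 (V = Add(-16, 47) = 31)
N = Add(6, Mul(-2, I, Pow(2, Rational(1, 2)))) (N = Add(-2, Mul(Add(-4, Pow(Add(1, -3), Rational(1, 2))), -2)) = Add(-2, Mul(Add(-4, Pow(-2, Rational(1, 2))), -2)) = Add(-2, Mul(Add(-4, Mul(I, Pow(2, Rational(1, 2)))), -2)) = Add(-2, Add(8, Mul(-2, I, Pow(2, Rational(1, 2))))) = Add(6, Mul(-2, I, Pow(2, Rational(1, 2)))) ≈ Add(6.0000, Mul(-2.8284, I)))
Pow(Add(N, V), 2) = Pow(Add(Add(6, Mul(-2, I, Pow(2, Rational(1, 2)))), 31), 2) = Pow(Add(37, Mul(-2, I, Pow(2, Rational(1, 2)))), 2)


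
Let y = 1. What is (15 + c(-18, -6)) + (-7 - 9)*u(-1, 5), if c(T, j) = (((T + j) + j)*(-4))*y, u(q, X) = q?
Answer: 151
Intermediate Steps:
c(T, j) = -8*j - 4*T (c(T, j) = (((T + j) + j)*(-4))*1 = ((T + 2*j)*(-4))*1 = (-8*j - 4*T)*1 = -8*j - 4*T)
(15 + c(-18, -6)) + (-7 - 9)*u(-1, 5) = (15 + (-8*(-6) - 4*(-18))) + (-7 - 9)*(-1) = (15 + (48 + 72)) - 16*(-1) = (15 + 120) + 16 = 135 + 16 = 151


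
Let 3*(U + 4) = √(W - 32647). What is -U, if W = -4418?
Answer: 4 - I*√37065/3 ≈ 4.0 - 64.174*I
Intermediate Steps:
U = -4 + I*√37065/3 (U = -4 + √(-4418 - 32647)/3 = -4 + √(-37065)/3 = -4 + (I*√37065)/3 = -4 + I*√37065/3 ≈ -4.0 + 64.174*I)
-U = -(-4 + I*√37065/3) = 4 - I*√37065/3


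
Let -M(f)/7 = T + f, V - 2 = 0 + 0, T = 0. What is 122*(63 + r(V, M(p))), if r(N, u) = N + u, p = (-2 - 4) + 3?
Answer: 10492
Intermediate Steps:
V = 2 (V = 2 + (0 + 0) = 2 + 0 = 2)
p = -3 (p = -6 + 3 = -3)
M(f) = -7*f (M(f) = -7*(0 + f) = -7*f)
122*(63 + r(V, M(p))) = 122*(63 + (2 - 7*(-3))) = 122*(63 + (2 + 21)) = 122*(63 + 23) = 122*86 = 10492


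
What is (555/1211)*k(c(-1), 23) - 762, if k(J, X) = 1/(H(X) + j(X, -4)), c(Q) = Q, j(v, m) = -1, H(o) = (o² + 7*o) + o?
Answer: -657020229/862232 ≈ -762.00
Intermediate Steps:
H(o) = o² + 8*o
k(J, X) = 1/(-1 + X*(8 + X)) (k(J, X) = 1/(X*(8 + X) - 1) = 1/(-1 + X*(8 + X)))
(555/1211)*k(c(-1), 23) - 762 = (555/1211)/(-1 + 23*(8 + 23)) - 762 = (555*(1/1211))/(-1 + 23*31) - 762 = 555/(1211*(-1 + 713)) - 762 = (555/1211)/712 - 762 = (555/1211)*(1/712) - 762 = 555/862232 - 762 = -657020229/862232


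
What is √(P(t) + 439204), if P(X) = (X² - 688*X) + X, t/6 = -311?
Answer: √5203102 ≈ 2281.0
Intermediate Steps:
t = -1866 (t = 6*(-311) = -1866)
P(X) = X² - 687*X
√(P(t) + 439204) = √(-1866*(-687 - 1866) + 439204) = √(-1866*(-2553) + 439204) = √(4763898 + 439204) = √5203102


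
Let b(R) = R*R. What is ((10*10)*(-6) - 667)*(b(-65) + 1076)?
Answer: -6716367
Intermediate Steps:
b(R) = R²
((10*10)*(-6) - 667)*(b(-65) + 1076) = ((10*10)*(-6) - 667)*((-65)² + 1076) = (100*(-6) - 667)*(4225 + 1076) = (-600 - 667)*5301 = -1267*5301 = -6716367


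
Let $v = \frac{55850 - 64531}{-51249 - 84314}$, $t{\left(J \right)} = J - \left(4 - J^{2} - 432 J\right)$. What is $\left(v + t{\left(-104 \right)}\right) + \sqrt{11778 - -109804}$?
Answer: $- \frac{4638957179}{135563} + \sqrt{121582} \approx -33871.0$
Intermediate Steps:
$t{\left(J \right)} = -4 + J^{2} + 433 J$ ($t{\left(J \right)} = J + \left(-4 + J^{2} + 432 J\right) = -4 + J^{2} + 433 J$)
$v = \frac{8681}{135563}$ ($v = - \frac{8681}{-135563} = \left(-8681\right) \left(- \frac{1}{135563}\right) = \frac{8681}{135563} \approx 0.064037$)
$\left(v + t{\left(-104 \right)}\right) + \sqrt{11778 - -109804} = \left(\frac{8681}{135563} + \left(-4 + \left(-104\right)^{2} + 433 \left(-104\right)\right)\right) + \sqrt{11778 - -109804} = \left(\frac{8681}{135563} - 34220\right) + \sqrt{11778 + 109804} = \left(\frac{8681}{135563} - 34220\right) + \sqrt{121582} = - \frac{4638957179}{135563} + \sqrt{121582}$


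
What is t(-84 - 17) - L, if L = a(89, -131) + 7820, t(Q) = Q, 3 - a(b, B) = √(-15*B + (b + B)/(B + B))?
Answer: -7924 + 6*√936781/131 ≈ -7879.7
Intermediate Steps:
a(b, B) = 3 - √(-15*B + (B + b)/(2*B)) (a(b, B) = 3 - √(-15*B + (b + B)/(B + B)) = 3 - √(-15*B + (B + b)/((2*B))) = 3 - √(-15*B + (B + b)*(1/(2*B))) = 3 - √(-15*B + (B + b)/(2*B)))
L = 7823 - 6*√936781/131 (L = (3 - √(2 - 60*(-131) + 2*89/(-131))/2) + 7820 = (3 - √(2 + 7860 + 2*89*(-1/131))/2) + 7820 = (3 - √(2 + 7860 - 178/131)/2) + 7820 = (3 - 6*√936781/131) + 7820 = 7823 - 6*√936781/131 ≈ 7778.7)
t(-84 - 17) - L = (-84 - 17) - (7823 - 6*√936781/131) = -101 + (-7823 + 6*√936781/131) = -7924 + 6*√936781/131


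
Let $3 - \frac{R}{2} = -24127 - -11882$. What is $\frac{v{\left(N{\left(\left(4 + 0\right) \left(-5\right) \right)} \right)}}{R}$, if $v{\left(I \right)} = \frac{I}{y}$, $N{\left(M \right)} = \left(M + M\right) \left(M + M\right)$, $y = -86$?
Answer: $- \frac{50}{65833} \approx -0.0007595$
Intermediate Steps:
$R = 24496$ ($R = 6 - 2 \left(-24127 - -11882\right) = 6 - 2 \left(-24127 + 11882\right) = 6 - -24490 = 6 + 24490 = 24496$)
$N{\left(M \right)} = 4 M^{2}$ ($N{\left(M \right)} = 2 M 2 M = 4 M^{2}$)
$v{\left(I \right)} = - \frac{I}{86}$ ($v{\left(I \right)} = \frac{I}{-86} = I \left(- \frac{1}{86}\right) = - \frac{I}{86}$)
$\frac{v{\left(N{\left(\left(4 + 0\right) \left(-5\right) \right)} \right)}}{R} = \frac{\left(- \frac{1}{86}\right) 4 \left(\left(4 + 0\right) \left(-5\right)\right)^{2}}{24496} = - \frac{4 \left(4 \left(-5\right)\right)^{2}}{86} \cdot \frac{1}{24496} = - \frac{4 \left(-20\right)^{2}}{86} \cdot \frac{1}{24496} = - \frac{4 \cdot 400}{86} \cdot \frac{1}{24496} = \left(- \frac{1}{86}\right) 1600 \cdot \frac{1}{24496} = \left(- \frac{800}{43}\right) \frac{1}{24496} = - \frac{50}{65833}$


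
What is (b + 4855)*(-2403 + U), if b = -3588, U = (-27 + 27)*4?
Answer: -3044601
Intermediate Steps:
U = 0 (U = 0*4 = 0)
(b + 4855)*(-2403 + U) = (-3588 + 4855)*(-2403 + 0) = 1267*(-2403) = -3044601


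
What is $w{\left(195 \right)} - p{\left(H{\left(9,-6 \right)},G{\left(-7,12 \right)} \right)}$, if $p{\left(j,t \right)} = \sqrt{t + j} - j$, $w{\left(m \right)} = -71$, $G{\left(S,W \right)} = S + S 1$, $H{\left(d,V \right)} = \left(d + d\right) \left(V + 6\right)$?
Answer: $-71 - i \sqrt{14} \approx -71.0 - 3.7417 i$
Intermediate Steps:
$H{\left(d,V \right)} = 2 d \left(6 + V\right)$
$G{\left(S,W \right)} = 2 S$ ($G{\left(S,W \right)} = S + S = 2 S$)
$p{\left(j,t \right)} = \sqrt{j + t} - j$
$w{\left(195 \right)} - p{\left(H{\left(9,-6 \right)},G{\left(-7,12 \right)} \right)} = -71 - \left(\sqrt{2 \cdot 9 \left(6 - 6\right) + 2 \left(-7\right)} - 2 \cdot 9 \left(6 - 6\right)\right) = -71 - \left(\sqrt{2 \cdot 9 \cdot 0 - 14} - 2 \cdot 9 \cdot 0\right) = -71 - \left(\sqrt{0 - 14} - 0\right) = -71 - \left(\sqrt{-14} + 0\right) = -71 - \left(i \sqrt{14} + 0\right) = -71 - i \sqrt{14}$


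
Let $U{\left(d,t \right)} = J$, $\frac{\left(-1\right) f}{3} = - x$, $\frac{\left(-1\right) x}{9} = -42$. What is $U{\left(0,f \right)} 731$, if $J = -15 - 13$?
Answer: $-20468$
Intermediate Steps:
$x = 378$ ($x = \left(-9\right) \left(-42\right) = 378$)
$J = -28$
$f = 1134$ ($f = - 3 \left(\left(-1\right) 378\right) = \left(-3\right) \left(-378\right) = 1134$)
$U{\left(d,t \right)} = -28$
$U{\left(0,f \right)} 731 = \left(-28\right) 731 = -20468$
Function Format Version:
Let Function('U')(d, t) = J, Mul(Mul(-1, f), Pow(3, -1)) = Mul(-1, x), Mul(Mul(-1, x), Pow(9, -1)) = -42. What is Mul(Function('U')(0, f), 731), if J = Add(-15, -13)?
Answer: -20468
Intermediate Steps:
x = 378 (x = Mul(-9, -42) = 378)
J = -28
f = 1134 (f = Mul(-3, Mul(-1, 378)) = Mul(-3, -378) = 1134)
Function('U')(d, t) = -28
Mul(Function('U')(0, f), 731) = Mul(-28, 731) = -20468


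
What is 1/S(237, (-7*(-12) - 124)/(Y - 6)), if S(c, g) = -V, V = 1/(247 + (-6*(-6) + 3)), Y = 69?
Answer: -286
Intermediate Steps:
V = 1/286 (V = 1/(247 + (36 + 3)) = 1/(247 + 39) = 1/286 ≈ 0.0034965)
S(c, g) = -1/286 (S(c, g) = -1*1/286 = -1/286)
1/S(237, (-7*(-12) - 124)/(Y - 6)) = 1/(-1/286) = -286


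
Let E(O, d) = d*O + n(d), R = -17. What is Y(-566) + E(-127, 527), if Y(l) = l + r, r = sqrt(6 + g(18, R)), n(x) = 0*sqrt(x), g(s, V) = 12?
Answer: -67495 + 3*sqrt(2) ≈ -67491.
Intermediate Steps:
n(x) = 0
r = 3*sqrt(2) (r = sqrt(6 + 12) = sqrt(18) = 3*sqrt(2) ≈ 4.2426)
Y(l) = l + 3*sqrt(2)
E(O, d) = O*d (E(O, d) = d*O + 0 = O*d + 0 = O*d)
Y(-566) + E(-127, 527) = (-566 + 3*sqrt(2)) - 127*527 = (-566 + 3*sqrt(2)) - 66929 = -67495 + 3*sqrt(2)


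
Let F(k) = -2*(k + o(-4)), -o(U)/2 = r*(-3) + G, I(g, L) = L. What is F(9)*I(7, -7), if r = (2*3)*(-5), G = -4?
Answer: -2282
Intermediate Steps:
r = -30 (r = 6*(-5) = -30)
o(U) = -172 (o(U) = -2*(-30*(-3) - 4) = -2*(90 - 4) = -2*86 = -172)
F(k) = 344 - 2*k (F(k) = -2*(k - 172) = -2*(-172 + k) = 344 - 2*k)
F(9)*I(7, -7) = (344 - 2*9)*(-7) = (344 - 18)*(-7) = 326*(-7) = -2282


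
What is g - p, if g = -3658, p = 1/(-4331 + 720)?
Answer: -13209037/3611 ≈ -3658.0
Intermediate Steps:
p = -1/3611 (p = 1/(-3611) = -1/3611 ≈ -0.00027693)
g - p = -3658 - 1*(-1/3611) = -3658 + 1/3611 = -13209037/3611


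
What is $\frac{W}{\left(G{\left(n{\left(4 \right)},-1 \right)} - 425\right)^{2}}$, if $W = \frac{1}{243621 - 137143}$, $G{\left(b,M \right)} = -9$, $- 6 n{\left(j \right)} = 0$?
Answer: $\frac{1}{20055770168} \approx 4.9861 \cdot 10^{-11}$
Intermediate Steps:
$n{\left(j \right)} = 0$ ($n{\left(j \right)} = \left(- \frac{1}{6}\right) 0 = 0$)
$W = \frac{1}{106478}$ ($W = \frac{1}{243621 - 137143} = \frac{1}{106478} \approx 9.3916 \cdot 10^{-6}$)
$\frac{W}{\left(G{\left(n{\left(4 \right)},-1 \right)} - 425\right)^{2}} = \frac{1}{106478 \left(-9 - 425\right)^{2}} = \frac{1}{106478 \left(-434\right)^{2}} = \frac{1}{106478 \cdot 188356} = \frac{1}{106478} \cdot \frac{1}{188356} = \frac{1}{20055770168}$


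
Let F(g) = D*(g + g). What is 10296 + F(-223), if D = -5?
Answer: 12526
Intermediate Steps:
F(g) = -10*g (F(g) = -5*(g + g) = -10*g)
10296 + F(-223) = 10296 - 10*(-223) = 10296 + 2230 = 12526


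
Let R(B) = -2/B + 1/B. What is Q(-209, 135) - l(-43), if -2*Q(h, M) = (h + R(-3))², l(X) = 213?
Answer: -197855/9 ≈ -21984.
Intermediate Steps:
R(B) = -1/B (R(B) = -2/B + 1/B = -1/B)
Q(h, M) = -(⅓ + h)²/2 (Q(h, M) = -(h - 1/(-3))²/2 = -(h - 1*(-⅓))²/2 = -(h + ⅓)²/2 = -(⅓ + h)²/2)
Q(-209, 135) - l(-43) = -(1 + 3*(-209))²/18 - 1*213 = -(1 - 627)²/18 - 213 = -1/18*(-626)² - 213 = -1/18*391876 - 213 = -195938/9 - 213 = -197855/9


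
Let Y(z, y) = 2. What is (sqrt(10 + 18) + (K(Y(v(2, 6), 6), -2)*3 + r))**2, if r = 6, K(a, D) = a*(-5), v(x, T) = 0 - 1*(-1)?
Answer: 604 - 96*sqrt(7) ≈ 350.01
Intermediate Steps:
v(x, T) = 1 (v(x, T) = 0 + 1 = 1)
K(a, D) = -5*a
(sqrt(10 + 18) + (K(Y(v(2, 6), 6), -2)*3 + r))**2 = (sqrt(10 + 18) + (-5*2*3 + 6))**2 = (sqrt(28) + (-10*3 + 6))**2 = (2*sqrt(7) + (-30 + 6))**2 = (2*sqrt(7) - 24)**2 = (-24 + 2*sqrt(7))**2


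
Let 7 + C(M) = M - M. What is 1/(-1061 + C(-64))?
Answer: -1/1068 ≈ -0.00093633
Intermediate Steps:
C(M) = -7 (C(M) = -7 + (M - M) = -7 + 0 = -7)
1/(-1061 + C(-64)) = 1/(-1061 - 7) = 1/(-1068) = -1/1068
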